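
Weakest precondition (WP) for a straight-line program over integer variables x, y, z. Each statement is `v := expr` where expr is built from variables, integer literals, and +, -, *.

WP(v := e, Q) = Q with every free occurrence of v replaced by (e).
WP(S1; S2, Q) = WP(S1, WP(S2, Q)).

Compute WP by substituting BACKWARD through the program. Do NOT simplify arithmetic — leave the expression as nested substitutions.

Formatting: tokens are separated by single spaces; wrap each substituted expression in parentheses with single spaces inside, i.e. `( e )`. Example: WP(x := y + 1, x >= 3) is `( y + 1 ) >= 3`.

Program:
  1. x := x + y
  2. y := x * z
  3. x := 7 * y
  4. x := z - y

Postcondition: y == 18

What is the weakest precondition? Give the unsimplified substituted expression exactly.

post: y == 18
stmt 4: x := z - y  -- replace 0 occurrence(s) of x with (z - y)
  => y == 18
stmt 3: x := 7 * y  -- replace 0 occurrence(s) of x with (7 * y)
  => y == 18
stmt 2: y := x * z  -- replace 1 occurrence(s) of y with (x * z)
  => ( x * z ) == 18
stmt 1: x := x + y  -- replace 1 occurrence(s) of x with (x + y)
  => ( ( x + y ) * z ) == 18

Answer: ( ( x + y ) * z ) == 18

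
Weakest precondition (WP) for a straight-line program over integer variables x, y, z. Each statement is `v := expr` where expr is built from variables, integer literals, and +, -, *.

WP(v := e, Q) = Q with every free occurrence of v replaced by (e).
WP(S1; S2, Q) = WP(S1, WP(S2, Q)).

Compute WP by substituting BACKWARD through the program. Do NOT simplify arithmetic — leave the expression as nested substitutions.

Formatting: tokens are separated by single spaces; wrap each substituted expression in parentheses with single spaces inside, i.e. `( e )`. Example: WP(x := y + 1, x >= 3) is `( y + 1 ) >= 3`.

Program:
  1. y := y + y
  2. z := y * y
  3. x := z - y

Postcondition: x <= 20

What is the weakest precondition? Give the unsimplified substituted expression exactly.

post: x <= 20
stmt 3: x := z - y  -- replace 1 occurrence(s) of x with (z - y)
  => ( z - y ) <= 20
stmt 2: z := y * y  -- replace 1 occurrence(s) of z with (y * y)
  => ( ( y * y ) - y ) <= 20
stmt 1: y := y + y  -- replace 3 occurrence(s) of y with (y + y)
  => ( ( ( y + y ) * ( y + y ) ) - ( y + y ) ) <= 20

Answer: ( ( ( y + y ) * ( y + y ) ) - ( y + y ) ) <= 20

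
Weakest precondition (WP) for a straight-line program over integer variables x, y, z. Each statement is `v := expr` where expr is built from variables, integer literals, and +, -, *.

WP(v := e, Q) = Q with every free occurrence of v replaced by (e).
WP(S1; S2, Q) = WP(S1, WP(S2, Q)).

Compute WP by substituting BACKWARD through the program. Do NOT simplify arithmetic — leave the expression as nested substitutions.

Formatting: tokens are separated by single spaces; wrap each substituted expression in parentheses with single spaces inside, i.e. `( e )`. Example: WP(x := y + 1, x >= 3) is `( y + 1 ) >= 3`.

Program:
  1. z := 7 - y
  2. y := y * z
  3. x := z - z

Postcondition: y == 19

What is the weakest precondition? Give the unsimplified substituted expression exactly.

Answer: ( y * ( 7 - y ) ) == 19

Derivation:
post: y == 19
stmt 3: x := z - z  -- replace 0 occurrence(s) of x with (z - z)
  => y == 19
stmt 2: y := y * z  -- replace 1 occurrence(s) of y with (y * z)
  => ( y * z ) == 19
stmt 1: z := 7 - y  -- replace 1 occurrence(s) of z with (7 - y)
  => ( y * ( 7 - y ) ) == 19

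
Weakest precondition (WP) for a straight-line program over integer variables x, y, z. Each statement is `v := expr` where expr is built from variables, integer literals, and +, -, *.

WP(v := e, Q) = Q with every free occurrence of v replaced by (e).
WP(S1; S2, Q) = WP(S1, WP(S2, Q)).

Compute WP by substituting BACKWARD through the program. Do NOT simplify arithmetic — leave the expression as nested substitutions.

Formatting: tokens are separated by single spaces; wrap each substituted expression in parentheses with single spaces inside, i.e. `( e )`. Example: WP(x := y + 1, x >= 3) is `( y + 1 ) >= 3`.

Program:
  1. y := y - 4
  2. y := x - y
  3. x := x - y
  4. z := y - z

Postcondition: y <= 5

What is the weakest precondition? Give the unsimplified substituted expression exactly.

post: y <= 5
stmt 4: z := y - z  -- replace 0 occurrence(s) of z with (y - z)
  => y <= 5
stmt 3: x := x - y  -- replace 0 occurrence(s) of x with (x - y)
  => y <= 5
stmt 2: y := x - y  -- replace 1 occurrence(s) of y with (x - y)
  => ( x - y ) <= 5
stmt 1: y := y - 4  -- replace 1 occurrence(s) of y with (y - 4)
  => ( x - ( y - 4 ) ) <= 5

Answer: ( x - ( y - 4 ) ) <= 5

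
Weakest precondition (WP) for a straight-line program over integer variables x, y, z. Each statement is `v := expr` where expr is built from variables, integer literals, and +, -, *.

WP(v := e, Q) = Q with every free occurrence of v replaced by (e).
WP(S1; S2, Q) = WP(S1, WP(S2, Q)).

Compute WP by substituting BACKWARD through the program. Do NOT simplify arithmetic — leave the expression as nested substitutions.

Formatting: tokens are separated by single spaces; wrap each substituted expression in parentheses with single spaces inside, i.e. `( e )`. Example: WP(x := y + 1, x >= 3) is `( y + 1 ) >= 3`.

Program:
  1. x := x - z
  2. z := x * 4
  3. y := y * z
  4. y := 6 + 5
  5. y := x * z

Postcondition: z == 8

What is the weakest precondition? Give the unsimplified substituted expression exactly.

post: z == 8
stmt 5: y := x * z  -- replace 0 occurrence(s) of y with (x * z)
  => z == 8
stmt 4: y := 6 + 5  -- replace 0 occurrence(s) of y with (6 + 5)
  => z == 8
stmt 3: y := y * z  -- replace 0 occurrence(s) of y with (y * z)
  => z == 8
stmt 2: z := x * 4  -- replace 1 occurrence(s) of z with (x * 4)
  => ( x * 4 ) == 8
stmt 1: x := x - z  -- replace 1 occurrence(s) of x with (x - z)
  => ( ( x - z ) * 4 ) == 8

Answer: ( ( x - z ) * 4 ) == 8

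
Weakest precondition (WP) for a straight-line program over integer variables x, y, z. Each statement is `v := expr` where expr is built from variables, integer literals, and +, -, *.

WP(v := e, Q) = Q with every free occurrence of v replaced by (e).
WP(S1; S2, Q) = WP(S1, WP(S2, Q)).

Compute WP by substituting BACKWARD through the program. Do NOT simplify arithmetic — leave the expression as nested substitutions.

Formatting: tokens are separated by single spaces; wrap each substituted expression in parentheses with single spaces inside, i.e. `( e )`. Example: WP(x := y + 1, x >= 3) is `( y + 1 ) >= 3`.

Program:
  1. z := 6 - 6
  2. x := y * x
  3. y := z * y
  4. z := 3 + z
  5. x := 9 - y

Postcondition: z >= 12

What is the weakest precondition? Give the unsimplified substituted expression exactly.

Answer: ( 3 + ( 6 - 6 ) ) >= 12

Derivation:
post: z >= 12
stmt 5: x := 9 - y  -- replace 0 occurrence(s) of x with (9 - y)
  => z >= 12
stmt 4: z := 3 + z  -- replace 1 occurrence(s) of z with (3 + z)
  => ( 3 + z ) >= 12
stmt 3: y := z * y  -- replace 0 occurrence(s) of y with (z * y)
  => ( 3 + z ) >= 12
stmt 2: x := y * x  -- replace 0 occurrence(s) of x with (y * x)
  => ( 3 + z ) >= 12
stmt 1: z := 6 - 6  -- replace 1 occurrence(s) of z with (6 - 6)
  => ( 3 + ( 6 - 6 ) ) >= 12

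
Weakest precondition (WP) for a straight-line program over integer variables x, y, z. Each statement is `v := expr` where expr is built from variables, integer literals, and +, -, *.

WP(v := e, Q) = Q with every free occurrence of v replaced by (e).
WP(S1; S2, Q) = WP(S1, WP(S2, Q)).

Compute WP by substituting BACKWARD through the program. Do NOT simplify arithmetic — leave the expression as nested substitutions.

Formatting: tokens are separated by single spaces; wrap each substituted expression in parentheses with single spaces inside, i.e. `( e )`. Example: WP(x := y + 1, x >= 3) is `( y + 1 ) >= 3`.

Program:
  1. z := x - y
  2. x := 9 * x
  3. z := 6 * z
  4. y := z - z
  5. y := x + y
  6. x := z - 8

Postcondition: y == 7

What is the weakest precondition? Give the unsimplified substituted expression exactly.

Answer: ( ( 9 * x ) + ( ( 6 * ( x - y ) ) - ( 6 * ( x - y ) ) ) ) == 7

Derivation:
post: y == 7
stmt 6: x := z - 8  -- replace 0 occurrence(s) of x with (z - 8)
  => y == 7
stmt 5: y := x + y  -- replace 1 occurrence(s) of y with (x + y)
  => ( x + y ) == 7
stmt 4: y := z - z  -- replace 1 occurrence(s) of y with (z - z)
  => ( x + ( z - z ) ) == 7
stmt 3: z := 6 * z  -- replace 2 occurrence(s) of z with (6 * z)
  => ( x + ( ( 6 * z ) - ( 6 * z ) ) ) == 7
stmt 2: x := 9 * x  -- replace 1 occurrence(s) of x with (9 * x)
  => ( ( 9 * x ) + ( ( 6 * z ) - ( 6 * z ) ) ) == 7
stmt 1: z := x - y  -- replace 2 occurrence(s) of z with (x - y)
  => ( ( 9 * x ) + ( ( 6 * ( x - y ) ) - ( 6 * ( x - y ) ) ) ) == 7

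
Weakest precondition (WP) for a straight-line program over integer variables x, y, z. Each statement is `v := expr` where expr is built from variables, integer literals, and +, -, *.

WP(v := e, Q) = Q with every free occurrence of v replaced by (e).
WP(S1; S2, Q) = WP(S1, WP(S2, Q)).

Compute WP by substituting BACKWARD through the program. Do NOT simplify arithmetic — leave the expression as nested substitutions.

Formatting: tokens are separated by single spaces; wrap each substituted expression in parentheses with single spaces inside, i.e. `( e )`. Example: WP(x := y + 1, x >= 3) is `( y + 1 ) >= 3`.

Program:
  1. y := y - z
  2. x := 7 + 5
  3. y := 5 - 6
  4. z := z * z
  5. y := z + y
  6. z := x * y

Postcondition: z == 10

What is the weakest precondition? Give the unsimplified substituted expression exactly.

post: z == 10
stmt 6: z := x * y  -- replace 1 occurrence(s) of z with (x * y)
  => ( x * y ) == 10
stmt 5: y := z + y  -- replace 1 occurrence(s) of y with (z + y)
  => ( x * ( z + y ) ) == 10
stmt 4: z := z * z  -- replace 1 occurrence(s) of z with (z * z)
  => ( x * ( ( z * z ) + y ) ) == 10
stmt 3: y := 5 - 6  -- replace 1 occurrence(s) of y with (5 - 6)
  => ( x * ( ( z * z ) + ( 5 - 6 ) ) ) == 10
stmt 2: x := 7 + 5  -- replace 1 occurrence(s) of x with (7 + 5)
  => ( ( 7 + 5 ) * ( ( z * z ) + ( 5 - 6 ) ) ) == 10
stmt 1: y := y - z  -- replace 0 occurrence(s) of y with (y - z)
  => ( ( 7 + 5 ) * ( ( z * z ) + ( 5 - 6 ) ) ) == 10

Answer: ( ( 7 + 5 ) * ( ( z * z ) + ( 5 - 6 ) ) ) == 10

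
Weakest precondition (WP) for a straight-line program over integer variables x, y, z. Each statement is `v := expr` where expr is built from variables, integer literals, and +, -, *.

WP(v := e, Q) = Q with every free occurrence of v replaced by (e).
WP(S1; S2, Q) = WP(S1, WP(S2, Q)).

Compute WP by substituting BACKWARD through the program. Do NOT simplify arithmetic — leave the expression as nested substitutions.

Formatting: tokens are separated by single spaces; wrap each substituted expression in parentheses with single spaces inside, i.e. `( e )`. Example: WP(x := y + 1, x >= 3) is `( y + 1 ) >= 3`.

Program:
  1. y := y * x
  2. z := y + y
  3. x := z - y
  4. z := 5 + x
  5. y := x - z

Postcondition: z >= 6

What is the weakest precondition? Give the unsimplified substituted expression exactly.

post: z >= 6
stmt 5: y := x - z  -- replace 0 occurrence(s) of y with (x - z)
  => z >= 6
stmt 4: z := 5 + x  -- replace 1 occurrence(s) of z with (5 + x)
  => ( 5 + x ) >= 6
stmt 3: x := z - y  -- replace 1 occurrence(s) of x with (z - y)
  => ( 5 + ( z - y ) ) >= 6
stmt 2: z := y + y  -- replace 1 occurrence(s) of z with (y + y)
  => ( 5 + ( ( y + y ) - y ) ) >= 6
stmt 1: y := y * x  -- replace 3 occurrence(s) of y with (y * x)
  => ( 5 + ( ( ( y * x ) + ( y * x ) ) - ( y * x ) ) ) >= 6

Answer: ( 5 + ( ( ( y * x ) + ( y * x ) ) - ( y * x ) ) ) >= 6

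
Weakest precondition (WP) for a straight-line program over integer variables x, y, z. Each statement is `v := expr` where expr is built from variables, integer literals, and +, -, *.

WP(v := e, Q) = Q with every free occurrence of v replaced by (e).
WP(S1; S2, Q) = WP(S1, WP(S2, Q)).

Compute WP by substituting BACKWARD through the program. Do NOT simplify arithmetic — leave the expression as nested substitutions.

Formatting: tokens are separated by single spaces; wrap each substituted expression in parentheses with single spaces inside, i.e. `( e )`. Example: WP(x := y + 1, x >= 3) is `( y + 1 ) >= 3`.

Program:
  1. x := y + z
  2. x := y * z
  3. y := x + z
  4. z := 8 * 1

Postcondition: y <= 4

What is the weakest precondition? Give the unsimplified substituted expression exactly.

Answer: ( ( y * z ) + z ) <= 4

Derivation:
post: y <= 4
stmt 4: z := 8 * 1  -- replace 0 occurrence(s) of z with (8 * 1)
  => y <= 4
stmt 3: y := x + z  -- replace 1 occurrence(s) of y with (x + z)
  => ( x + z ) <= 4
stmt 2: x := y * z  -- replace 1 occurrence(s) of x with (y * z)
  => ( ( y * z ) + z ) <= 4
stmt 1: x := y + z  -- replace 0 occurrence(s) of x with (y + z)
  => ( ( y * z ) + z ) <= 4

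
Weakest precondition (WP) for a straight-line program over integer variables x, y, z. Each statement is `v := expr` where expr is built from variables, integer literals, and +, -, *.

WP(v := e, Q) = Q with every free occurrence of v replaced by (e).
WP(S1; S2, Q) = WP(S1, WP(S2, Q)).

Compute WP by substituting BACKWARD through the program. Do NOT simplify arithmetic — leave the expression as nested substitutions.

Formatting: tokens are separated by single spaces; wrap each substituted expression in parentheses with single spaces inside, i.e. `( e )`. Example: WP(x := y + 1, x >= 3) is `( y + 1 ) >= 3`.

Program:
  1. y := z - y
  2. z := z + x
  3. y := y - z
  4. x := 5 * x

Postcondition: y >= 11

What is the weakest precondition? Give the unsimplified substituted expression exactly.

Answer: ( ( z - y ) - ( z + x ) ) >= 11

Derivation:
post: y >= 11
stmt 4: x := 5 * x  -- replace 0 occurrence(s) of x with (5 * x)
  => y >= 11
stmt 3: y := y - z  -- replace 1 occurrence(s) of y with (y - z)
  => ( y - z ) >= 11
stmt 2: z := z + x  -- replace 1 occurrence(s) of z with (z + x)
  => ( y - ( z + x ) ) >= 11
stmt 1: y := z - y  -- replace 1 occurrence(s) of y with (z - y)
  => ( ( z - y ) - ( z + x ) ) >= 11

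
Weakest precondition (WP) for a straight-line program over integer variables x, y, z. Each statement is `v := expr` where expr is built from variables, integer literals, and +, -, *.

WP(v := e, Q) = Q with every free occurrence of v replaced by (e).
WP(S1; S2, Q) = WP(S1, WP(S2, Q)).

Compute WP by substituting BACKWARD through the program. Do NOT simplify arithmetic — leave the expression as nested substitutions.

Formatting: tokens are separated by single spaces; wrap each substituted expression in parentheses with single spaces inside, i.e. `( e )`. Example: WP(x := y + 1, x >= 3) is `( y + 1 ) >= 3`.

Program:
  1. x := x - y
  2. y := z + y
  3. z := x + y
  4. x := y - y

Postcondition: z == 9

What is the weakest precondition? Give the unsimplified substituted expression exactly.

Answer: ( ( x - y ) + ( z + y ) ) == 9

Derivation:
post: z == 9
stmt 4: x := y - y  -- replace 0 occurrence(s) of x with (y - y)
  => z == 9
stmt 3: z := x + y  -- replace 1 occurrence(s) of z with (x + y)
  => ( x + y ) == 9
stmt 2: y := z + y  -- replace 1 occurrence(s) of y with (z + y)
  => ( x + ( z + y ) ) == 9
stmt 1: x := x - y  -- replace 1 occurrence(s) of x with (x - y)
  => ( ( x - y ) + ( z + y ) ) == 9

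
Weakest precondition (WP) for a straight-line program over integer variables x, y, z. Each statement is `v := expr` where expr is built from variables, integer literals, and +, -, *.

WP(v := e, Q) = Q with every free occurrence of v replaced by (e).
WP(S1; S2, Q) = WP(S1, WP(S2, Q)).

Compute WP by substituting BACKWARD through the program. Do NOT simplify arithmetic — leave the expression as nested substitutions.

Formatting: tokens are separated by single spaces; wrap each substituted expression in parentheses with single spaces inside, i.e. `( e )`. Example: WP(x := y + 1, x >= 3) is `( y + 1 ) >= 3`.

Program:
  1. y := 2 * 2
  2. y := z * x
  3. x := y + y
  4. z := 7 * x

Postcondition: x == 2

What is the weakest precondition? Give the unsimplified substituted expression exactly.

Answer: ( ( z * x ) + ( z * x ) ) == 2

Derivation:
post: x == 2
stmt 4: z := 7 * x  -- replace 0 occurrence(s) of z with (7 * x)
  => x == 2
stmt 3: x := y + y  -- replace 1 occurrence(s) of x with (y + y)
  => ( y + y ) == 2
stmt 2: y := z * x  -- replace 2 occurrence(s) of y with (z * x)
  => ( ( z * x ) + ( z * x ) ) == 2
stmt 1: y := 2 * 2  -- replace 0 occurrence(s) of y with (2 * 2)
  => ( ( z * x ) + ( z * x ) ) == 2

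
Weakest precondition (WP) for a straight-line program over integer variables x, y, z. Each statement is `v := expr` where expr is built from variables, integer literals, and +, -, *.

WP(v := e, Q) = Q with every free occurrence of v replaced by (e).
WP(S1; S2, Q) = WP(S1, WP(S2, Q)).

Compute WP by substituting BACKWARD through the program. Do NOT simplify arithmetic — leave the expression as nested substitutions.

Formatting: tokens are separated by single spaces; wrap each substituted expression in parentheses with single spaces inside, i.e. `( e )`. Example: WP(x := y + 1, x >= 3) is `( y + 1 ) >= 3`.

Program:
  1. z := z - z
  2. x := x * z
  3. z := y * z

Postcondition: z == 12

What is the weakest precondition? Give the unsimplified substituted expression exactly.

Answer: ( y * ( z - z ) ) == 12

Derivation:
post: z == 12
stmt 3: z := y * z  -- replace 1 occurrence(s) of z with (y * z)
  => ( y * z ) == 12
stmt 2: x := x * z  -- replace 0 occurrence(s) of x with (x * z)
  => ( y * z ) == 12
stmt 1: z := z - z  -- replace 1 occurrence(s) of z with (z - z)
  => ( y * ( z - z ) ) == 12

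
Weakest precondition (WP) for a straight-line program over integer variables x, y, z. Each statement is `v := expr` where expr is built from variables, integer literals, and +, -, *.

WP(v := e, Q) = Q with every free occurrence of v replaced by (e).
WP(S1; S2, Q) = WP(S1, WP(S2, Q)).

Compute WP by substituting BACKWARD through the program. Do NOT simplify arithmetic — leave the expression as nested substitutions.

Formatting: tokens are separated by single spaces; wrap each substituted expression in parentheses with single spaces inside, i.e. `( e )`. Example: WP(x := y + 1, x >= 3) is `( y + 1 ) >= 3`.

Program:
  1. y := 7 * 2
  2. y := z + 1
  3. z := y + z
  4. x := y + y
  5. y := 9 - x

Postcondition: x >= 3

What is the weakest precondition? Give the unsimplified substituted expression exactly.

post: x >= 3
stmt 5: y := 9 - x  -- replace 0 occurrence(s) of y with (9 - x)
  => x >= 3
stmt 4: x := y + y  -- replace 1 occurrence(s) of x with (y + y)
  => ( y + y ) >= 3
stmt 3: z := y + z  -- replace 0 occurrence(s) of z with (y + z)
  => ( y + y ) >= 3
stmt 2: y := z + 1  -- replace 2 occurrence(s) of y with (z + 1)
  => ( ( z + 1 ) + ( z + 1 ) ) >= 3
stmt 1: y := 7 * 2  -- replace 0 occurrence(s) of y with (7 * 2)
  => ( ( z + 1 ) + ( z + 1 ) ) >= 3

Answer: ( ( z + 1 ) + ( z + 1 ) ) >= 3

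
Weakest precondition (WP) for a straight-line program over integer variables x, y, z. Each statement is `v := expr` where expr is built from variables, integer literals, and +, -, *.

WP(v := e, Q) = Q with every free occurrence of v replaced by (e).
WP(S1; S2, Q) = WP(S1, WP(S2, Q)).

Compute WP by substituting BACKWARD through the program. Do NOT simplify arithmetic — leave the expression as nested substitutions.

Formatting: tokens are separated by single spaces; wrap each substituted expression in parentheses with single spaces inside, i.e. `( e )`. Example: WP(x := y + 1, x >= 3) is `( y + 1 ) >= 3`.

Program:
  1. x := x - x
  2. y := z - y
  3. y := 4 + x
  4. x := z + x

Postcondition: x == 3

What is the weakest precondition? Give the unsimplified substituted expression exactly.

Answer: ( z + ( x - x ) ) == 3

Derivation:
post: x == 3
stmt 4: x := z + x  -- replace 1 occurrence(s) of x with (z + x)
  => ( z + x ) == 3
stmt 3: y := 4 + x  -- replace 0 occurrence(s) of y with (4 + x)
  => ( z + x ) == 3
stmt 2: y := z - y  -- replace 0 occurrence(s) of y with (z - y)
  => ( z + x ) == 3
stmt 1: x := x - x  -- replace 1 occurrence(s) of x with (x - x)
  => ( z + ( x - x ) ) == 3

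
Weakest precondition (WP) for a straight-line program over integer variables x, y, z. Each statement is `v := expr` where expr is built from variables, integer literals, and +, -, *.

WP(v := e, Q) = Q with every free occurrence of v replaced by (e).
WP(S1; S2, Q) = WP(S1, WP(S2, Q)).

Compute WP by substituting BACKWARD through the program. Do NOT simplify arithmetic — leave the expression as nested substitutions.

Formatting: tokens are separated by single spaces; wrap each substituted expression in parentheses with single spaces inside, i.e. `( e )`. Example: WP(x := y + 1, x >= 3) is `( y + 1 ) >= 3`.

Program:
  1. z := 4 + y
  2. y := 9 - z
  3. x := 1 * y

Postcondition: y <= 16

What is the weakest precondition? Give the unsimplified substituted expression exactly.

Answer: ( 9 - ( 4 + y ) ) <= 16

Derivation:
post: y <= 16
stmt 3: x := 1 * y  -- replace 0 occurrence(s) of x with (1 * y)
  => y <= 16
stmt 2: y := 9 - z  -- replace 1 occurrence(s) of y with (9 - z)
  => ( 9 - z ) <= 16
stmt 1: z := 4 + y  -- replace 1 occurrence(s) of z with (4 + y)
  => ( 9 - ( 4 + y ) ) <= 16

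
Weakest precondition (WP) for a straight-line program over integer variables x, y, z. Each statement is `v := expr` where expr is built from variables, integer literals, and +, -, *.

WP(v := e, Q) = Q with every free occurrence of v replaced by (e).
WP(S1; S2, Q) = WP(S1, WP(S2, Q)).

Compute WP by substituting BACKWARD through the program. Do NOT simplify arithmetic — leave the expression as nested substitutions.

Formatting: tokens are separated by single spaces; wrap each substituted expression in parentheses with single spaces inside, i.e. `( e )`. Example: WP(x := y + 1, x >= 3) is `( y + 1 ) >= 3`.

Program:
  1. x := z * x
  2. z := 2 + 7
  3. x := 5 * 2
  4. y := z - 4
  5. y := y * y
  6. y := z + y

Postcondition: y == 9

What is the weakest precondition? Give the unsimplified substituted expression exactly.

Answer: ( ( 2 + 7 ) + ( ( ( 2 + 7 ) - 4 ) * ( ( 2 + 7 ) - 4 ) ) ) == 9

Derivation:
post: y == 9
stmt 6: y := z + y  -- replace 1 occurrence(s) of y with (z + y)
  => ( z + y ) == 9
stmt 5: y := y * y  -- replace 1 occurrence(s) of y with (y * y)
  => ( z + ( y * y ) ) == 9
stmt 4: y := z - 4  -- replace 2 occurrence(s) of y with (z - 4)
  => ( z + ( ( z - 4 ) * ( z - 4 ) ) ) == 9
stmt 3: x := 5 * 2  -- replace 0 occurrence(s) of x with (5 * 2)
  => ( z + ( ( z - 4 ) * ( z - 4 ) ) ) == 9
stmt 2: z := 2 + 7  -- replace 3 occurrence(s) of z with (2 + 7)
  => ( ( 2 + 7 ) + ( ( ( 2 + 7 ) - 4 ) * ( ( 2 + 7 ) - 4 ) ) ) == 9
stmt 1: x := z * x  -- replace 0 occurrence(s) of x with (z * x)
  => ( ( 2 + 7 ) + ( ( ( 2 + 7 ) - 4 ) * ( ( 2 + 7 ) - 4 ) ) ) == 9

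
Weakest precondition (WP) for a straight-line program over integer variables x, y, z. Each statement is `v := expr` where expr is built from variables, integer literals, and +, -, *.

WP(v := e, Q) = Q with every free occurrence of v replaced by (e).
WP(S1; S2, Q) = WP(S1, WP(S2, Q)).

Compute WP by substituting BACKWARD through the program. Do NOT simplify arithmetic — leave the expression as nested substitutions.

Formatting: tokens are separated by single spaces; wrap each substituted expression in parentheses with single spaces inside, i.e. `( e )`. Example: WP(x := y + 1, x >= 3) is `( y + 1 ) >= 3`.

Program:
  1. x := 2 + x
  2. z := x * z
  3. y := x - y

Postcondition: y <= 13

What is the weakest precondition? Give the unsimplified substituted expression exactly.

post: y <= 13
stmt 3: y := x - y  -- replace 1 occurrence(s) of y with (x - y)
  => ( x - y ) <= 13
stmt 2: z := x * z  -- replace 0 occurrence(s) of z with (x * z)
  => ( x - y ) <= 13
stmt 1: x := 2 + x  -- replace 1 occurrence(s) of x with (2 + x)
  => ( ( 2 + x ) - y ) <= 13

Answer: ( ( 2 + x ) - y ) <= 13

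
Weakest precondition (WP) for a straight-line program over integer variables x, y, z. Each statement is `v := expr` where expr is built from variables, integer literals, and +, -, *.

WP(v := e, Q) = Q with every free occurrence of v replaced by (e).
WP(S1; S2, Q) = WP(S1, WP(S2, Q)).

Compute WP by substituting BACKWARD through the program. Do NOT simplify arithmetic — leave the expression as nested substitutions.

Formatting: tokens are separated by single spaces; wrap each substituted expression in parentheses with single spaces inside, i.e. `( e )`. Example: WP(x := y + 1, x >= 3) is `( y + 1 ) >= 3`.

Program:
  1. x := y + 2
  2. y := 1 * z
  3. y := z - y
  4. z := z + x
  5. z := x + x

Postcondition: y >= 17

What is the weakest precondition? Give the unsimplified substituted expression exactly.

post: y >= 17
stmt 5: z := x + x  -- replace 0 occurrence(s) of z with (x + x)
  => y >= 17
stmt 4: z := z + x  -- replace 0 occurrence(s) of z with (z + x)
  => y >= 17
stmt 3: y := z - y  -- replace 1 occurrence(s) of y with (z - y)
  => ( z - y ) >= 17
stmt 2: y := 1 * z  -- replace 1 occurrence(s) of y with (1 * z)
  => ( z - ( 1 * z ) ) >= 17
stmt 1: x := y + 2  -- replace 0 occurrence(s) of x with (y + 2)
  => ( z - ( 1 * z ) ) >= 17

Answer: ( z - ( 1 * z ) ) >= 17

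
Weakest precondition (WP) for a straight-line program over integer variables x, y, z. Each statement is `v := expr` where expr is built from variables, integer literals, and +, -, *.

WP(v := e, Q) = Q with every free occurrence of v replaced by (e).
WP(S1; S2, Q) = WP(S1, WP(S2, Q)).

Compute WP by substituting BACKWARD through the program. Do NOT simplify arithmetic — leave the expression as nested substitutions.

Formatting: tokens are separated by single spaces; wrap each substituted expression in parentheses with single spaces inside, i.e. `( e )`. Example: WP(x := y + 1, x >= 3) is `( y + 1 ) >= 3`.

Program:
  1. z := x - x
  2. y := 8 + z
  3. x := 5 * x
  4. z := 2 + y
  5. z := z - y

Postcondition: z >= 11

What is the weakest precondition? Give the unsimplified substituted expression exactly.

Answer: ( ( 2 + ( 8 + ( x - x ) ) ) - ( 8 + ( x - x ) ) ) >= 11

Derivation:
post: z >= 11
stmt 5: z := z - y  -- replace 1 occurrence(s) of z with (z - y)
  => ( z - y ) >= 11
stmt 4: z := 2 + y  -- replace 1 occurrence(s) of z with (2 + y)
  => ( ( 2 + y ) - y ) >= 11
stmt 3: x := 5 * x  -- replace 0 occurrence(s) of x with (5 * x)
  => ( ( 2 + y ) - y ) >= 11
stmt 2: y := 8 + z  -- replace 2 occurrence(s) of y with (8 + z)
  => ( ( 2 + ( 8 + z ) ) - ( 8 + z ) ) >= 11
stmt 1: z := x - x  -- replace 2 occurrence(s) of z with (x - x)
  => ( ( 2 + ( 8 + ( x - x ) ) ) - ( 8 + ( x - x ) ) ) >= 11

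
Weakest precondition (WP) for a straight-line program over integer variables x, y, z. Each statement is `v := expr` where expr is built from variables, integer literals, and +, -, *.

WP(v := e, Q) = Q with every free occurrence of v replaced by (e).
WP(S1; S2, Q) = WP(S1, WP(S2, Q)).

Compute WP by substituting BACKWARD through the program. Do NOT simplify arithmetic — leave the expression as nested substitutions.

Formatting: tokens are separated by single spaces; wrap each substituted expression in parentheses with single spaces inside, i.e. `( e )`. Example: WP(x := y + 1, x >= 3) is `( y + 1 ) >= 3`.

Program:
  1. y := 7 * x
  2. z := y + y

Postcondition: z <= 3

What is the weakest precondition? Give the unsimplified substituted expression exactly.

post: z <= 3
stmt 2: z := y + y  -- replace 1 occurrence(s) of z with (y + y)
  => ( y + y ) <= 3
stmt 1: y := 7 * x  -- replace 2 occurrence(s) of y with (7 * x)
  => ( ( 7 * x ) + ( 7 * x ) ) <= 3

Answer: ( ( 7 * x ) + ( 7 * x ) ) <= 3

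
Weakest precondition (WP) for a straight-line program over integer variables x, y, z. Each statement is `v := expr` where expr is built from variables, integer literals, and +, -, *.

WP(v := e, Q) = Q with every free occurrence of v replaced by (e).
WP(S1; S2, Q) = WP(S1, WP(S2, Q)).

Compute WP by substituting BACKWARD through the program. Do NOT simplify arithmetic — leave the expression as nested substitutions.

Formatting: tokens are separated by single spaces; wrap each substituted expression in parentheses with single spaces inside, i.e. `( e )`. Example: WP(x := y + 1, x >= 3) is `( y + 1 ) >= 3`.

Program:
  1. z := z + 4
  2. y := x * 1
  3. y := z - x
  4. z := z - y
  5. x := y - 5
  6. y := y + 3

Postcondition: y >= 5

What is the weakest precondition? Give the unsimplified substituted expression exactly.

post: y >= 5
stmt 6: y := y + 3  -- replace 1 occurrence(s) of y with (y + 3)
  => ( y + 3 ) >= 5
stmt 5: x := y - 5  -- replace 0 occurrence(s) of x with (y - 5)
  => ( y + 3 ) >= 5
stmt 4: z := z - y  -- replace 0 occurrence(s) of z with (z - y)
  => ( y + 3 ) >= 5
stmt 3: y := z - x  -- replace 1 occurrence(s) of y with (z - x)
  => ( ( z - x ) + 3 ) >= 5
stmt 2: y := x * 1  -- replace 0 occurrence(s) of y with (x * 1)
  => ( ( z - x ) + 3 ) >= 5
stmt 1: z := z + 4  -- replace 1 occurrence(s) of z with (z + 4)
  => ( ( ( z + 4 ) - x ) + 3 ) >= 5

Answer: ( ( ( z + 4 ) - x ) + 3 ) >= 5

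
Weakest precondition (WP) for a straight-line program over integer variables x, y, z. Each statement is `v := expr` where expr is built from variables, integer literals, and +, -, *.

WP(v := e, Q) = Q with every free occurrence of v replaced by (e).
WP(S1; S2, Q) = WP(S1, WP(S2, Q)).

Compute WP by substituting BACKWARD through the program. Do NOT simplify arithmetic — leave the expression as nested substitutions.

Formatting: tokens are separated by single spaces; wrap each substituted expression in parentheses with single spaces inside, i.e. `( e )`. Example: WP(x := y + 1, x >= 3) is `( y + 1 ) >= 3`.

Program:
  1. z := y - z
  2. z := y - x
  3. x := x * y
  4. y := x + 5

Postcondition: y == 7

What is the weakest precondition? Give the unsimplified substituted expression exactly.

post: y == 7
stmt 4: y := x + 5  -- replace 1 occurrence(s) of y with (x + 5)
  => ( x + 5 ) == 7
stmt 3: x := x * y  -- replace 1 occurrence(s) of x with (x * y)
  => ( ( x * y ) + 5 ) == 7
stmt 2: z := y - x  -- replace 0 occurrence(s) of z with (y - x)
  => ( ( x * y ) + 5 ) == 7
stmt 1: z := y - z  -- replace 0 occurrence(s) of z with (y - z)
  => ( ( x * y ) + 5 ) == 7

Answer: ( ( x * y ) + 5 ) == 7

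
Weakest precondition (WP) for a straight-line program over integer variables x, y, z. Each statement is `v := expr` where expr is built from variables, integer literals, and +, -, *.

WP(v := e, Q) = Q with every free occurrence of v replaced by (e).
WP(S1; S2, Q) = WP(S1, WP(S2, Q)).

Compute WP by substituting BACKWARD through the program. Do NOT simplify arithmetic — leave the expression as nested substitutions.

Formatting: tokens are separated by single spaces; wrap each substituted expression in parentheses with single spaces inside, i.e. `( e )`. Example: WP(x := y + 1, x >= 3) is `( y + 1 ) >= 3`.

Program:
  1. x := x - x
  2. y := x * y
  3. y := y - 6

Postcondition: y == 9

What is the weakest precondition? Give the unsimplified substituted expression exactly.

Answer: ( ( ( x - x ) * y ) - 6 ) == 9

Derivation:
post: y == 9
stmt 3: y := y - 6  -- replace 1 occurrence(s) of y with (y - 6)
  => ( y - 6 ) == 9
stmt 2: y := x * y  -- replace 1 occurrence(s) of y with (x * y)
  => ( ( x * y ) - 6 ) == 9
stmt 1: x := x - x  -- replace 1 occurrence(s) of x with (x - x)
  => ( ( ( x - x ) * y ) - 6 ) == 9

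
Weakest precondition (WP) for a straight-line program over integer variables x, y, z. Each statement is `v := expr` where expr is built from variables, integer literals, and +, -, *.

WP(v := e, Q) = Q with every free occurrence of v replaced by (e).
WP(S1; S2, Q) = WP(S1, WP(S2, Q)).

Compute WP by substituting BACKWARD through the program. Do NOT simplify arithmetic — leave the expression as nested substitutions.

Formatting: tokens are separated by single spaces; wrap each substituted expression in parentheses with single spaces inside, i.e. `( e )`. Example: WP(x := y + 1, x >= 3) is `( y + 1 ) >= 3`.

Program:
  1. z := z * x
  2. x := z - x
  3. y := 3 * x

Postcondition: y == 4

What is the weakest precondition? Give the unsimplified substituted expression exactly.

post: y == 4
stmt 3: y := 3 * x  -- replace 1 occurrence(s) of y with (3 * x)
  => ( 3 * x ) == 4
stmt 2: x := z - x  -- replace 1 occurrence(s) of x with (z - x)
  => ( 3 * ( z - x ) ) == 4
stmt 1: z := z * x  -- replace 1 occurrence(s) of z with (z * x)
  => ( 3 * ( ( z * x ) - x ) ) == 4

Answer: ( 3 * ( ( z * x ) - x ) ) == 4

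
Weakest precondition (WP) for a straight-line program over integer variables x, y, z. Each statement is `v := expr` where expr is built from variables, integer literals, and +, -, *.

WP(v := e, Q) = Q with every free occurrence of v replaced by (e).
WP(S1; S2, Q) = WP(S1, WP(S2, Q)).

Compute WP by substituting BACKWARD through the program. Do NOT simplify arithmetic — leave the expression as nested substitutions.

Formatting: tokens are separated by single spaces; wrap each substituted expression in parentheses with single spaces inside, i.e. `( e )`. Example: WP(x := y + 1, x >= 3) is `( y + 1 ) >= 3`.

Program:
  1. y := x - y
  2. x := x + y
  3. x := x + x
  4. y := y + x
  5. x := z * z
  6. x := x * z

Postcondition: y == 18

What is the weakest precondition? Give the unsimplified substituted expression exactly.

post: y == 18
stmt 6: x := x * z  -- replace 0 occurrence(s) of x with (x * z)
  => y == 18
stmt 5: x := z * z  -- replace 0 occurrence(s) of x with (z * z)
  => y == 18
stmt 4: y := y + x  -- replace 1 occurrence(s) of y with (y + x)
  => ( y + x ) == 18
stmt 3: x := x + x  -- replace 1 occurrence(s) of x with (x + x)
  => ( y + ( x + x ) ) == 18
stmt 2: x := x + y  -- replace 2 occurrence(s) of x with (x + y)
  => ( y + ( ( x + y ) + ( x + y ) ) ) == 18
stmt 1: y := x - y  -- replace 3 occurrence(s) of y with (x - y)
  => ( ( x - y ) + ( ( x + ( x - y ) ) + ( x + ( x - y ) ) ) ) == 18

Answer: ( ( x - y ) + ( ( x + ( x - y ) ) + ( x + ( x - y ) ) ) ) == 18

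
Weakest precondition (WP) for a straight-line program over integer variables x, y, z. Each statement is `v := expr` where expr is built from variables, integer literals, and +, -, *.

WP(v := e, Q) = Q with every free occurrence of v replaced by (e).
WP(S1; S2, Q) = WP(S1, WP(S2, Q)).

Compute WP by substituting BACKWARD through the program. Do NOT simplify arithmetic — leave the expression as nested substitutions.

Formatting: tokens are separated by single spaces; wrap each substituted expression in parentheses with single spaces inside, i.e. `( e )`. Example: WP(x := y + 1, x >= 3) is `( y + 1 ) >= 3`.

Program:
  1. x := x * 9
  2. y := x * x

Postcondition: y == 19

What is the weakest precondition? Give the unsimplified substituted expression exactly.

post: y == 19
stmt 2: y := x * x  -- replace 1 occurrence(s) of y with (x * x)
  => ( x * x ) == 19
stmt 1: x := x * 9  -- replace 2 occurrence(s) of x with (x * 9)
  => ( ( x * 9 ) * ( x * 9 ) ) == 19

Answer: ( ( x * 9 ) * ( x * 9 ) ) == 19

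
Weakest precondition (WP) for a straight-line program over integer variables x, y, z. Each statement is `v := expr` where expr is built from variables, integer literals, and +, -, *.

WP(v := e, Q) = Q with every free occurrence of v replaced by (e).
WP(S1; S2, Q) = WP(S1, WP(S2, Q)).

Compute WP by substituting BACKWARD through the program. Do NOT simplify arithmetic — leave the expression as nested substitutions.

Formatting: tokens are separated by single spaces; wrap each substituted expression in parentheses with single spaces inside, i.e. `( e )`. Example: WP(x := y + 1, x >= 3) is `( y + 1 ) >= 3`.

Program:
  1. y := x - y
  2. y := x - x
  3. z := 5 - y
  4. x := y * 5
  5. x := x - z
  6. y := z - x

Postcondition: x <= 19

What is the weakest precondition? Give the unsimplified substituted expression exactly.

Answer: ( ( ( x - x ) * 5 ) - ( 5 - ( x - x ) ) ) <= 19

Derivation:
post: x <= 19
stmt 6: y := z - x  -- replace 0 occurrence(s) of y with (z - x)
  => x <= 19
stmt 5: x := x - z  -- replace 1 occurrence(s) of x with (x - z)
  => ( x - z ) <= 19
stmt 4: x := y * 5  -- replace 1 occurrence(s) of x with (y * 5)
  => ( ( y * 5 ) - z ) <= 19
stmt 3: z := 5 - y  -- replace 1 occurrence(s) of z with (5 - y)
  => ( ( y * 5 ) - ( 5 - y ) ) <= 19
stmt 2: y := x - x  -- replace 2 occurrence(s) of y with (x - x)
  => ( ( ( x - x ) * 5 ) - ( 5 - ( x - x ) ) ) <= 19
stmt 1: y := x - y  -- replace 0 occurrence(s) of y with (x - y)
  => ( ( ( x - x ) * 5 ) - ( 5 - ( x - x ) ) ) <= 19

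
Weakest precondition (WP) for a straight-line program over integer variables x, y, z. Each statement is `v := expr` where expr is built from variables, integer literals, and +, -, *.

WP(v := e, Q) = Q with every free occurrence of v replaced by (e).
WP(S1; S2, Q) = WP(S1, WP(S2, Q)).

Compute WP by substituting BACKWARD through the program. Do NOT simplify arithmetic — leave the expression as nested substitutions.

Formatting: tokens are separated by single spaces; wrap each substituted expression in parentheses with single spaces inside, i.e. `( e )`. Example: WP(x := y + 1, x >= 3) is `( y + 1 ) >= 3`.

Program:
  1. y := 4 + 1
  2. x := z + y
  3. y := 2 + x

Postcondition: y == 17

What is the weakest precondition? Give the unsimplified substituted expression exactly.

post: y == 17
stmt 3: y := 2 + x  -- replace 1 occurrence(s) of y with (2 + x)
  => ( 2 + x ) == 17
stmt 2: x := z + y  -- replace 1 occurrence(s) of x with (z + y)
  => ( 2 + ( z + y ) ) == 17
stmt 1: y := 4 + 1  -- replace 1 occurrence(s) of y with (4 + 1)
  => ( 2 + ( z + ( 4 + 1 ) ) ) == 17

Answer: ( 2 + ( z + ( 4 + 1 ) ) ) == 17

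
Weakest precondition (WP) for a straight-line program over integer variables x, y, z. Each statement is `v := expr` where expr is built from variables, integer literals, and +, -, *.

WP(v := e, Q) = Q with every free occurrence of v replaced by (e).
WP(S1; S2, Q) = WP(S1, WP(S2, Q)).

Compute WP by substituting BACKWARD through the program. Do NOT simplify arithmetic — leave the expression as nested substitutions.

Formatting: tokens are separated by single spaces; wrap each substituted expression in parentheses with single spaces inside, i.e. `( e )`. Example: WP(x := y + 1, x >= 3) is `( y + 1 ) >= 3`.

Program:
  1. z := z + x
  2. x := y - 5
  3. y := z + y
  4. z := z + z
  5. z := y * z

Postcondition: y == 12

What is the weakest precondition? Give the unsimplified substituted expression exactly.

post: y == 12
stmt 5: z := y * z  -- replace 0 occurrence(s) of z with (y * z)
  => y == 12
stmt 4: z := z + z  -- replace 0 occurrence(s) of z with (z + z)
  => y == 12
stmt 3: y := z + y  -- replace 1 occurrence(s) of y with (z + y)
  => ( z + y ) == 12
stmt 2: x := y - 5  -- replace 0 occurrence(s) of x with (y - 5)
  => ( z + y ) == 12
stmt 1: z := z + x  -- replace 1 occurrence(s) of z with (z + x)
  => ( ( z + x ) + y ) == 12

Answer: ( ( z + x ) + y ) == 12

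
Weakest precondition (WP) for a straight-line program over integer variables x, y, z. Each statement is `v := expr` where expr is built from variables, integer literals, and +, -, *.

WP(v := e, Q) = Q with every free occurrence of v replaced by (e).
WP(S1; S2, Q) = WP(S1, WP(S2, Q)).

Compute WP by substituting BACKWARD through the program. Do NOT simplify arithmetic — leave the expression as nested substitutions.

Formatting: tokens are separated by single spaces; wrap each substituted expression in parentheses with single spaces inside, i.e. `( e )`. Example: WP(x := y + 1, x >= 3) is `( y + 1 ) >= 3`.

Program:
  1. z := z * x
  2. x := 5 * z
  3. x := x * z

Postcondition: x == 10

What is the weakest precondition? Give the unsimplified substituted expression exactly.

Answer: ( ( 5 * ( z * x ) ) * ( z * x ) ) == 10

Derivation:
post: x == 10
stmt 3: x := x * z  -- replace 1 occurrence(s) of x with (x * z)
  => ( x * z ) == 10
stmt 2: x := 5 * z  -- replace 1 occurrence(s) of x with (5 * z)
  => ( ( 5 * z ) * z ) == 10
stmt 1: z := z * x  -- replace 2 occurrence(s) of z with (z * x)
  => ( ( 5 * ( z * x ) ) * ( z * x ) ) == 10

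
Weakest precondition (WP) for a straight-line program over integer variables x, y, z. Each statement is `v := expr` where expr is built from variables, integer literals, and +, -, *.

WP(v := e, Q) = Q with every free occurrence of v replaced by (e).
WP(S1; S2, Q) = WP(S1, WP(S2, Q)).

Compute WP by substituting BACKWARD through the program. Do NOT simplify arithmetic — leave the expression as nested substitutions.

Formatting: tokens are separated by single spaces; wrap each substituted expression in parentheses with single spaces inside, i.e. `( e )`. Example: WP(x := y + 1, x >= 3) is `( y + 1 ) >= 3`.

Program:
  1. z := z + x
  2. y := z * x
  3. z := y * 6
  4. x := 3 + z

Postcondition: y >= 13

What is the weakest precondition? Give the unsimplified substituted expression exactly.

Answer: ( ( z + x ) * x ) >= 13

Derivation:
post: y >= 13
stmt 4: x := 3 + z  -- replace 0 occurrence(s) of x with (3 + z)
  => y >= 13
stmt 3: z := y * 6  -- replace 0 occurrence(s) of z with (y * 6)
  => y >= 13
stmt 2: y := z * x  -- replace 1 occurrence(s) of y with (z * x)
  => ( z * x ) >= 13
stmt 1: z := z + x  -- replace 1 occurrence(s) of z with (z + x)
  => ( ( z + x ) * x ) >= 13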